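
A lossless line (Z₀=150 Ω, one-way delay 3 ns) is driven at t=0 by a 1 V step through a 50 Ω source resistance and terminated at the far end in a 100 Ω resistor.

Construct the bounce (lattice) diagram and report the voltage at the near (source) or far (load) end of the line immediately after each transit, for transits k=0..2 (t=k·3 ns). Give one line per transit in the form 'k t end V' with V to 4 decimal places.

0 0 source 0.7500
1 3 load 0.6000
2 6 source 0.6750

Γ_L=-0.200000, Γ_S=-0.500000; launch V₁=1·150/200=0.750000
k=0 src: V=0.7500
k=1 load: inc=0.750000, refl=0.750000·-0.200000=-0.1500; V=0.000000+0.750000+-0.150000=0.6000
k=2 src: inc=-0.150000, refl=-0.150000·-0.500000=0.0750; V=0.750000+-0.150000+0.075000=0.6750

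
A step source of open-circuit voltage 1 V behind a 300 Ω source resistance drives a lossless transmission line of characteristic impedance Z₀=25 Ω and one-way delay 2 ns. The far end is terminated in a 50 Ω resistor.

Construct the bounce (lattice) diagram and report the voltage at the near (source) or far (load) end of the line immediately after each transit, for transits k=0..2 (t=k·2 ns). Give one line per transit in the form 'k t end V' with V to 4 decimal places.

0 0 source 0.0769
1 2 load 0.1026
2 4 source 0.1243

Γ_L=0.333333, Γ_S=0.846154; launch V₁=1·25/325=0.076923
k=0 src: V=0.0769
k=1 load: inc=0.076923, refl=0.076923·0.333333=0.0256; V=0.000000+0.076923+0.025641=0.1026
k=2 src: inc=0.025641, refl=0.025641·0.846154=0.0217; V=0.076923+0.025641+0.021696=0.1243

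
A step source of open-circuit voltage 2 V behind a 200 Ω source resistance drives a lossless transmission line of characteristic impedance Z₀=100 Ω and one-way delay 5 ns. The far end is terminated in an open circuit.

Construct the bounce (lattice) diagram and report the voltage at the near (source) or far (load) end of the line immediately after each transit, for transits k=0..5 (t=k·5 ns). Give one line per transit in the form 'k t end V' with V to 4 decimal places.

0 0 source 0.6667
1 5 load 1.3333
2 10 source 1.5556
3 15 load 1.7778
4 20 source 1.8519
5 25 load 1.9259

Γ_L=1.000000, Γ_S=0.333333; launch V₁=2·100/300=0.666667
k=0 src: V=0.6667
k=1 load: inc=0.666667, refl=0.666667·1.000000=0.6667; V=0.000000+0.666667+0.666667=1.3333
k=2 src: inc=0.666667, refl=0.666667·0.333333=0.2222; V=0.666667+0.666667+0.222222=1.5556
k=3 load: inc=0.222222, refl=0.222222·1.000000=0.2222; V=1.333333+0.222222+0.222222=1.7778
k=4 src: inc=0.222222, refl=0.222222·0.333333=0.0741; V=1.555556+0.222222+0.074074=1.8519
k=5 load: inc=0.074074, refl=0.074074·1.000000=0.0741; V=1.777778+0.074074+0.074074=1.9259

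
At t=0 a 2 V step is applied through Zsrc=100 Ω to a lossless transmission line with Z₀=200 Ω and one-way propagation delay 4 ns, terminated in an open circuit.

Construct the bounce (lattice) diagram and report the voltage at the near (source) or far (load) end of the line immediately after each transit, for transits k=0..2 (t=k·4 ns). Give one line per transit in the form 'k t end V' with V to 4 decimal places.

Γ_L=1.000000, Γ_S=-0.333333; launch V₁=2·200/300=1.333333
k=0 src: V=1.3333
k=1 load: inc=1.333333, refl=1.333333·1.000000=1.3333; V=0.000000+1.333333+1.333333=2.6667
k=2 src: inc=1.333333, refl=1.333333·-0.333333=-0.4444; V=1.333333+1.333333+-0.444444=2.2222

0 0 source 1.3333
1 4 load 2.6667
2 8 source 2.2222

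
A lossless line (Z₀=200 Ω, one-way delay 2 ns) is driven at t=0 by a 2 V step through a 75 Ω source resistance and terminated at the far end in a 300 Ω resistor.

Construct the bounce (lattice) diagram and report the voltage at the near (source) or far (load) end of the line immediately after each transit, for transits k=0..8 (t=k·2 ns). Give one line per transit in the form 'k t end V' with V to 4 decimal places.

Γ_L=0.200000, Γ_S=-0.454545; launch V₁=2·200/275=1.454545
k=0 src: V=1.4545
k=1 load: inc=1.454545, refl=1.454545·0.200000=0.2909; V=0.000000+1.454545+0.290909=1.7455
k=2 src: inc=0.290909, refl=0.290909·-0.454545=-0.1322; V=1.454545+0.290909+-0.132231=1.6132
k=3 load: inc=-0.132231, refl=-0.132231·0.200000=-0.0264; V=1.745455+-0.132231+-0.026446=1.5868
k=4 src: inc=-0.026446, refl=-0.026446·-0.454545=0.0120; V=1.613223+-0.026446+0.012021=1.5988
k=5 load: inc=0.012021, refl=0.012021·0.200000=0.0024; V=1.586777+0.012021+0.002404=1.6012
k=6 src: inc=0.002404, refl=0.002404·-0.454545=-0.0011; V=1.598798+0.002404+-0.001093=1.6001
k=7 load: inc=-0.001093, refl=-0.001093·0.200000=-0.0002; V=1.601202+-0.001093+-0.000219=1.5999
k=8 src: inc=-0.000219, refl=-0.000219·-0.454545=0.0001; V=1.600109+-0.000219+0.000099=1.6000

0 0 source 1.4545
1 2 load 1.7455
2 4 source 1.6132
3 6 load 1.5868
4 8 source 1.5988
5 10 load 1.6012
6 12 source 1.6001
7 14 load 1.5999
8 16 source 1.6000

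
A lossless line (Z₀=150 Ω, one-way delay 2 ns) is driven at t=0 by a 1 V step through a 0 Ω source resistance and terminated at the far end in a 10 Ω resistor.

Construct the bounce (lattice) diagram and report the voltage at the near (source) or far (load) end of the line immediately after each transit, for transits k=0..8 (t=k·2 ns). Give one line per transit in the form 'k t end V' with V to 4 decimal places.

Γ_L=-0.875000, Γ_S=-1.000000; launch V₁=1·150/150=1.000000
k=0 src: V=1.0000
k=1 load: inc=1.000000, refl=1.000000·-0.875000=-0.8750; V=0.000000+1.000000+-0.875000=0.1250
k=2 src: inc=-0.875000, refl=-0.875000·-1.000000=0.8750; V=1.000000+-0.875000+0.875000=1.0000
k=3 load: inc=0.875000, refl=0.875000·-0.875000=-0.7656; V=0.125000+0.875000+-0.765625=0.2344
k=4 src: inc=-0.765625, refl=-0.765625·-1.000000=0.7656; V=1.000000+-0.765625+0.765625=1.0000
k=5 load: inc=0.765625, refl=0.765625·-0.875000=-0.6699; V=0.234375+0.765625+-0.669922=0.3301
k=6 src: inc=-0.669922, refl=-0.669922·-1.000000=0.6699; V=1.000000+-0.669922+0.669922=1.0000
k=7 load: inc=0.669922, refl=0.669922·-0.875000=-0.5862; V=0.330078+0.669922+-0.586182=0.4138
k=8 src: inc=-0.586182, refl=-0.586182·-1.000000=0.5862; V=1.000000+-0.586182+0.586182=1.0000

0 0 source 1.0000
1 2 load 0.1250
2 4 source 1.0000
3 6 load 0.2344
4 8 source 1.0000
5 10 load 0.3301
6 12 source 1.0000
7 14 load 0.4138
8 16 source 1.0000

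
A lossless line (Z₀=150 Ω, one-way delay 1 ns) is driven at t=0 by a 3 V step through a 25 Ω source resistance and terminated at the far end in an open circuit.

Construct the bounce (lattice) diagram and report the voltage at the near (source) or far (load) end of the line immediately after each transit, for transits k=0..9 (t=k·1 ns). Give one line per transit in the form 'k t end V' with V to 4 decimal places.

Γ_L=1.000000, Γ_S=-0.714286; launch V₁=3·150/175=2.571429
k=0 src: V=2.5714
k=1 load: inc=2.571429, refl=2.571429·1.000000=2.5714; V=0.000000+2.571429+2.571429=5.1429
k=2 src: inc=2.571429, refl=2.571429·-0.714286=-1.8367; V=2.571429+2.571429+-1.836735=3.3061
k=3 load: inc=-1.836735, refl=-1.836735·1.000000=-1.8367; V=5.142857+-1.836735+-1.836735=1.4694
k=4 src: inc=-1.836735, refl=-1.836735·-0.714286=1.3120; V=3.306122+-1.836735+1.311953=2.7813
k=5 load: inc=1.311953, refl=1.311953·1.000000=1.3120; V=1.469388+1.311953+1.311953=4.0933
k=6 src: inc=1.311953, refl=1.311953·-0.714286=-0.9371; V=2.781341+1.311953+-0.937110=3.1562
k=7 load: inc=-0.937110, refl=-0.937110·1.000000=-0.9371; V=4.093294+-0.937110+-0.937110=2.2191
k=8 src: inc=-0.937110, refl=-0.937110·-0.714286=0.6694; V=3.156185+-0.937110+0.669364=2.8884
k=9 load: inc=0.669364, refl=0.669364·1.000000=0.6694; V=2.219075+0.669364+0.669364=3.5578

0 0 source 2.5714
1 1 load 5.1429
2 2 source 3.3061
3 3 load 1.4694
4 4 source 2.7813
5 5 load 4.0933
6 6 source 3.1562
7 7 load 2.2191
8 8 source 2.8884
9 9 load 3.5578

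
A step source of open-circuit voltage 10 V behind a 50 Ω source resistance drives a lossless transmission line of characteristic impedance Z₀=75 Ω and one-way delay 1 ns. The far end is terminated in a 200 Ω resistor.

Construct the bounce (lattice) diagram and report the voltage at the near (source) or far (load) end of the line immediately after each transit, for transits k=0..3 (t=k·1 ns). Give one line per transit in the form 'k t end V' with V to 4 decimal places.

Γ_L=0.454545, Γ_S=-0.200000; launch V₁=10·75/125=6.000000
k=0 src: V=6.0000
k=1 load: inc=6.000000, refl=6.000000·0.454545=2.7273; V=0.000000+6.000000+2.727273=8.7273
k=2 src: inc=2.727273, refl=2.727273·-0.200000=-0.5455; V=6.000000+2.727273+-0.545455=8.1818
k=3 load: inc=-0.545455, refl=-0.545455·0.454545=-0.2479; V=8.727273+-0.545455+-0.247934=7.9339

0 0 source 6.0000
1 1 load 8.7273
2 2 source 8.1818
3 3 load 7.9339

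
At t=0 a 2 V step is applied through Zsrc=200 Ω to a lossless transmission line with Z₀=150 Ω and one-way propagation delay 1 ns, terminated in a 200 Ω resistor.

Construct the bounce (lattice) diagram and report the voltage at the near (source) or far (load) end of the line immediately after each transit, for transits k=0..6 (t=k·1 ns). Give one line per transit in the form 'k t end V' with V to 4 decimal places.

0 0 source 0.8571
1 1 load 0.9796
2 2 source 0.9971
3 3 load 0.9996
4 4 source 0.9999
5 5 load 1.0000
6 6 source 1.0000

Γ_L=0.142857, Γ_S=0.142857; launch V₁=2·150/350=0.857143
k=0 src: V=0.8571
k=1 load: inc=0.857143, refl=0.857143·0.142857=0.1224; V=0.000000+0.857143+0.122449=0.9796
k=2 src: inc=0.122449, refl=0.122449·0.142857=0.0175; V=0.857143+0.122449+0.017493=0.9971
k=3 load: inc=0.017493, refl=0.017493·0.142857=0.0025; V=0.979592+0.017493+0.002499=0.9996
k=4 src: inc=0.002499, refl=0.002499·0.142857=0.0004; V=0.997085+0.002499+0.000357=0.9999
k=5 load: inc=0.000357, refl=0.000357·0.142857=0.0001; V=0.999584+0.000357+0.000051=1.0000
k=6 src: inc=0.000051, refl=0.000051·0.142857=0.0000; V=0.999941+0.000051+0.000007=1.0000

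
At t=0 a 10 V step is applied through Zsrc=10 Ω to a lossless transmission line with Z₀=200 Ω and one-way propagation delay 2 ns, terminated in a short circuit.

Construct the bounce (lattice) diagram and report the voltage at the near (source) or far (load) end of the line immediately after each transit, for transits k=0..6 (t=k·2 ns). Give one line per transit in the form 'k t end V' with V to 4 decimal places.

0 0 source 9.5238
1 2 load 0.0000
2 4 source 8.6168
3 6 load 0.0000
4 8 source 7.7961
5 10 load 0.0000
6 12 source 7.0536

Γ_L=-1.000000, Γ_S=-0.904762; launch V₁=10·200/210=9.523810
k=0 src: V=9.5238
k=1 load: inc=9.523810, refl=9.523810·-1.000000=-9.5238; V=0.000000+9.523810+-9.523810=0.0000
k=2 src: inc=-9.523810, refl=-9.523810·-0.904762=8.6168; V=9.523810+-9.523810+8.616780=8.6168
k=3 load: inc=8.616780, refl=8.616780·-1.000000=-8.6168; V=0.000000+8.616780+-8.616780=0.0000
k=4 src: inc=-8.616780, refl=-8.616780·-0.904762=7.7961; V=8.616780+-8.616780+7.796134=7.7961
k=5 load: inc=7.796134, refl=7.796134·-1.000000=-7.7961; V=0.000000+7.796134+-7.796134=0.0000
k=6 src: inc=-7.796134, refl=-7.796134·-0.904762=7.0536; V=7.796134+-7.796134+7.053645=7.0536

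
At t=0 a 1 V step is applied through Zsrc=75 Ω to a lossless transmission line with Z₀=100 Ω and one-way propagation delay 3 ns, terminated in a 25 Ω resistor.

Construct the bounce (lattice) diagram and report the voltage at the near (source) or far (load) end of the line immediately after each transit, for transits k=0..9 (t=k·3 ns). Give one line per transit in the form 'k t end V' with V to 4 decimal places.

0 0 source 0.5714
1 3 load 0.2286
2 6 source 0.2776
3 9 load 0.2482
4 12 source 0.2524
5 15 load 0.2498
6 18 source 0.2502
7 21 load 0.2500
8 24 source 0.2500
9 27 load 0.2500

Γ_L=-0.600000, Γ_S=-0.142857; launch V₁=1·100/175=0.571429
k=0 src: V=0.5714
k=1 load: inc=0.571429, refl=0.571429·-0.600000=-0.3429; V=0.000000+0.571429+-0.342857=0.2286
k=2 src: inc=-0.342857, refl=-0.342857·-0.142857=0.0490; V=0.571429+-0.342857+0.048980=0.2776
k=3 load: inc=0.048980, refl=0.048980·-0.600000=-0.0294; V=0.228571+0.048980+-0.029388=0.2482
k=4 src: inc=-0.029388, refl=-0.029388·-0.142857=0.0042; V=0.277551+-0.029388+0.004198=0.2524
k=5 load: inc=0.004198, refl=0.004198·-0.600000=-0.0025; V=0.248163+0.004198+-0.002519=0.2498
k=6 src: inc=-0.002519, refl=-0.002519·-0.142857=0.0004; V=0.252362+-0.002519+0.000360=0.2502
k=7 load: inc=0.000360, refl=0.000360·-0.600000=-0.0002; V=0.249843+0.000360+-0.000216=0.2500
k=8 src: inc=-0.000216, refl=-0.000216·-0.142857=0.0000; V=0.250202+-0.000216+0.000031=0.2500
k=9 load: inc=0.000031, refl=0.000031·-0.600000=-0.0000; V=0.249987+0.000031+-0.000019=0.2500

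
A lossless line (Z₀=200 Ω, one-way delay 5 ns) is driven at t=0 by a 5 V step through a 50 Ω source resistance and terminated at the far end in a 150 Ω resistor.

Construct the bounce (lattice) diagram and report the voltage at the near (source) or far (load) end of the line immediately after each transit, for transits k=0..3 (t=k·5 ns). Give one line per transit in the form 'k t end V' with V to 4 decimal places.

Γ_L=-0.142857, Γ_S=-0.600000; launch V₁=5·200/250=4.000000
k=0 src: V=4.0000
k=1 load: inc=4.000000, refl=4.000000·-0.142857=-0.5714; V=0.000000+4.000000+-0.571429=3.4286
k=2 src: inc=-0.571429, refl=-0.571429·-0.600000=0.3429; V=4.000000+-0.571429+0.342857=3.7714
k=3 load: inc=0.342857, refl=0.342857·-0.142857=-0.0490; V=3.428571+0.342857+-0.048980=3.7224

0 0 source 4.0000
1 5 load 3.4286
2 10 source 3.7714
3 15 load 3.7224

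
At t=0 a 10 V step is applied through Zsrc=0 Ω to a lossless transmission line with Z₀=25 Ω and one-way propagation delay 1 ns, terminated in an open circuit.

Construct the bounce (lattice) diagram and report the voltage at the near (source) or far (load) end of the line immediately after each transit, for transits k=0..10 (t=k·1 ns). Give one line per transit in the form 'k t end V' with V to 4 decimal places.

0 0 source 10.0000
1 1 load 20.0000
2 2 source 10.0000
3 3 load 0.0000
4 4 source 10.0000
5 5 load 20.0000
6 6 source 10.0000
7 7 load 0.0000
8 8 source 10.0000
9 9 load 20.0000
10 10 source 10.0000

Γ_L=1.000000, Γ_S=-1.000000; launch V₁=10·25/25=10.000000
k=0 src: V=10.0000
k=1 load: inc=10.000000, refl=10.000000·1.000000=10.0000; V=0.000000+10.000000+10.000000=20.0000
k=2 src: inc=10.000000, refl=10.000000·-1.000000=-10.0000; V=10.000000+10.000000+-10.000000=10.0000
k=3 load: inc=-10.000000, refl=-10.000000·1.000000=-10.0000; V=20.000000+-10.000000+-10.000000=0.0000
k=4 src: inc=-10.000000, refl=-10.000000·-1.000000=10.0000; V=10.000000+-10.000000+10.000000=10.0000
k=5 load: inc=10.000000, refl=10.000000·1.000000=10.0000; V=0.000000+10.000000+10.000000=20.0000
k=6 src: inc=10.000000, refl=10.000000·-1.000000=-10.0000; V=10.000000+10.000000+-10.000000=10.0000
k=7 load: inc=-10.000000, refl=-10.000000·1.000000=-10.0000; V=20.000000+-10.000000+-10.000000=0.0000
k=8 src: inc=-10.000000, refl=-10.000000·-1.000000=10.0000; V=10.000000+-10.000000+10.000000=10.0000
k=9 load: inc=10.000000, refl=10.000000·1.000000=10.0000; V=0.000000+10.000000+10.000000=20.0000
k=10 src: inc=10.000000, refl=10.000000·-1.000000=-10.0000; V=10.000000+10.000000+-10.000000=10.0000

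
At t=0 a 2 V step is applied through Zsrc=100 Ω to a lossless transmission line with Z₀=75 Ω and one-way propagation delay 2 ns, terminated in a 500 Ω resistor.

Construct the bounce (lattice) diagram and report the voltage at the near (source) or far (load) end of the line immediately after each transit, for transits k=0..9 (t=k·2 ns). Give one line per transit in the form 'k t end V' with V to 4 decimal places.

0 0 source 0.8571
1 2 load 1.4907
2 4 source 1.5812
3 6 load 1.6481
4 8 source 1.6576
5 10 load 1.6647
6 12 source 1.6657
7 14 load 1.6665
8 16 source 1.6666
9 18 load 1.6666

Γ_L=0.739130, Γ_S=0.142857; launch V₁=2·75/175=0.857143
k=0 src: V=0.8571
k=1 load: inc=0.857143, refl=0.857143·0.739130=0.6335; V=0.000000+0.857143+0.633540=1.4907
k=2 src: inc=0.633540, refl=0.633540·0.142857=0.0905; V=0.857143+0.633540+0.090506=1.5812
k=3 load: inc=0.090506, refl=0.090506·0.739130=0.0669; V=1.490683+0.090506+0.066896=1.6481
k=4 src: inc=0.066896, refl=0.066896·0.142857=0.0096; V=1.581189+0.066896+0.009557=1.6576
k=5 load: inc=0.009557, refl=0.009557·0.739130=0.0071; V=1.648085+0.009557+0.007064=1.6647
k=6 src: inc=0.007064, refl=0.007064·0.142857=0.0010; V=1.657641+0.007064+0.001009=1.6657
k=7 load: inc=0.001009, refl=0.001009·0.739130=0.0007; V=1.664705+0.001009+0.000746=1.6665
k=8 src: inc=0.000746, refl=0.000746·0.142857=0.0001; V=1.665714+0.000746+0.000107=1.6666
k=9 load: inc=0.000107, refl=0.000107·0.739130=0.0001; V=1.666459+0.000107+0.000079=1.6666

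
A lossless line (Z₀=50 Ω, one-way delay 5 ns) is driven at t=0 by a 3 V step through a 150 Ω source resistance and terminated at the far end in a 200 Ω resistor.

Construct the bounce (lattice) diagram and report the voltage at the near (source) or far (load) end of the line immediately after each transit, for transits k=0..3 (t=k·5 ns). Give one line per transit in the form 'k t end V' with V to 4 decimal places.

Γ_L=0.600000, Γ_S=0.500000; launch V₁=3·50/200=0.750000
k=0 src: V=0.7500
k=1 load: inc=0.750000, refl=0.750000·0.600000=0.4500; V=0.000000+0.750000+0.450000=1.2000
k=2 src: inc=0.450000, refl=0.450000·0.500000=0.2250; V=0.750000+0.450000+0.225000=1.4250
k=3 load: inc=0.225000, refl=0.225000·0.600000=0.1350; V=1.200000+0.225000+0.135000=1.5600

0 0 source 0.7500
1 5 load 1.2000
2 10 source 1.4250
3 15 load 1.5600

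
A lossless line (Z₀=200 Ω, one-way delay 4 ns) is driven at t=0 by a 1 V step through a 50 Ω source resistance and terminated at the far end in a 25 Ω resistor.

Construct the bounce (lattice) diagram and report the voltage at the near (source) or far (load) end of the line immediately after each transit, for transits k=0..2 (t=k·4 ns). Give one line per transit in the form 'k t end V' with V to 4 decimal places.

Γ_L=-0.777778, Γ_S=-0.600000; launch V₁=1·200/250=0.800000
k=0 src: V=0.8000
k=1 load: inc=0.800000, refl=0.800000·-0.777778=-0.6222; V=0.000000+0.800000+-0.622222=0.1778
k=2 src: inc=-0.622222, refl=-0.622222·-0.600000=0.3733; V=0.800000+-0.622222+0.373333=0.5511

0 0 source 0.8000
1 4 load 0.1778
2 8 source 0.5511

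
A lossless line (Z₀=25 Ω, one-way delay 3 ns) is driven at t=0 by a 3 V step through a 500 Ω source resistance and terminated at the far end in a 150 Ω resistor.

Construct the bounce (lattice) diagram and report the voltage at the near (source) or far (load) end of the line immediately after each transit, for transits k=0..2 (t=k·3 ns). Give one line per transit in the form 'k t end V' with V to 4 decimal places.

Γ_L=0.714286, Γ_S=0.904762; launch V₁=3·25/525=0.142857
k=0 src: V=0.1429
k=1 load: inc=0.142857, refl=0.142857·0.714286=0.1020; V=0.000000+0.142857+0.102041=0.2449
k=2 src: inc=0.102041, refl=0.102041·0.904762=0.0923; V=0.142857+0.102041+0.092323=0.3372

0 0 source 0.1429
1 3 load 0.2449
2 6 source 0.3372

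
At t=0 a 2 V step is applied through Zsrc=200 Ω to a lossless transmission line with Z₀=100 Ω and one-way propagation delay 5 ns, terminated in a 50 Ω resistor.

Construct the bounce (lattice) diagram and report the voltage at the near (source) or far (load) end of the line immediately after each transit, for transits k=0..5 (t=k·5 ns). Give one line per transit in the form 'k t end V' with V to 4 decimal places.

0 0 source 0.6667
1 5 load 0.4444
2 10 source 0.3704
3 15 load 0.3951
4 20 source 0.4033
5 25 load 0.4005

Γ_L=-0.333333, Γ_S=0.333333; launch V₁=2·100/300=0.666667
k=0 src: V=0.6667
k=1 load: inc=0.666667, refl=0.666667·-0.333333=-0.2222; V=0.000000+0.666667+-0.222222=0.4444
k=2 src: inc=-0.222222, refl=-0.222222·0.333333=-0.0741; V=0.666667+-0.222222+-0.074074=0.3704
k=3 load: inc=-0.074074, refl=-0.074074·-0.333333=0.0247; V=0.444444+-0.074074+0.024691=0.3951
k=4 src: inc=0.024691, refl=0.024691·0.333333=0.0082; V=0.370370+0.024691+0.008230=0.4033
k=5 load: inc=0.008230, refl=0.008230·-0.333333=-0.0027; V=0.395062+0.008230+-0.002743=0.4005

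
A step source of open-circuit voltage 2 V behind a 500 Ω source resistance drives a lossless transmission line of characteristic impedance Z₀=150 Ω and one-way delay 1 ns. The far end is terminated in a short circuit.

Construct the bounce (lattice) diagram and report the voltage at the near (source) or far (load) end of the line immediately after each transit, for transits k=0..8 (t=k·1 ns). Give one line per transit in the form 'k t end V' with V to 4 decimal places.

0 0 source 0.4615
1 1 load 0.0000
2 2 source -0.2485
3 3 load 0.0000
4 4 source 0.1338
5 5 load 0.0000
6 6 source -0.0721
7 7 load 0.0000
8 8 source 0.0388

Γ_L=-1.000000, Γ_S=0.538462; launch V₁=2·150/650=0.461538
k=0 src: V=0.4615
k=1 load: inc=0.461538, refl=0.461538·-1.000000=-0.4615; V=0.000000+0.461538+-0.461538=0.0000
k=2 src: inc=-0.461538, refl=-0.461538·0.538462=-0.2485; V=0.461538+-0.461538+-0.248521=-0.2485
k=3 load: inc=-0.248521, refl=-0.248521·-1.000000=0.2485; V=0.000000+-0.248521+0.248521=0.0000
k=4 src: inc=0.248521, refl=0.248521·0.538462=0.1338; V=-0.248521+0.248521+0.133819=0.1338
k=5 load: inc=0.133819, refl=0.133819·-1.000000=-0.1338; V=0.000000+0.133819+-0.133819=0.0000
k=6 src: inc=-0.133819, refl=-0.133819·0.538462=-0.0721; V=0.133819+-0.133819+-0.072056=-0.0721
k=7 load: inc=-0.072056, refl=-0.072056·-1.000000=0.0721; V=0.000000+-0.072056+0.072056=0.0000
k=8 src: inc=0.072056, refl=0.072056·0.538462=0.0388; V=-0.072056+0.072056+0.038800=0.0388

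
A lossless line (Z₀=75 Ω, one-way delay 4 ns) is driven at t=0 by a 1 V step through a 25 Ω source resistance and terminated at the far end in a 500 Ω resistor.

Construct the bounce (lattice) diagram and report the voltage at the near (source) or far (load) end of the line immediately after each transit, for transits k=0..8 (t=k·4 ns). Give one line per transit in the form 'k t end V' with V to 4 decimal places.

0 0 source 0.7500
1 4 load 1.3043
2 8 source 1.0272
3 12 load 0.8223
4 16 source 0.9247
5 20 load 1.0005
6 24 source 0.9626
7 28 load 0.9346
8 32 source 0.9486

Γ_L=0.739130, Γ_S=-0.500000; launch V₁=1·75/100=0.750000
k=0 src: V=0.7500
k=1 load: inc=0.750000, refl=0.750000·0.739130=0.5543; V=0.000000+0.750000+0.554348=1.3043
k=2 src: inc=0.554348, refl=0.554348·-0.500000=-0.2772; V=0.750000+0.554348+-0.277174=1.0272
k=3 load: inc=-0.277174, refl=-0.277174·0.739130=-0.2049; V=1.304348+-0.277174+-0.204868=0.8223
k=4 src: inc=-0.204868, refl=-0.204868·-0.500000=0.1024; V=1.027174+-0.204868+0.102434=0.9247
k=5 load: inc=0.102434, refl=0.102434·0.739130=0.0757; V=0.822306+0.102434+0.075712=1.0005
k=6 src: inc=0.075712, refl=0.075712·-0.500000=-0.0379; V=0.924740+0.075712+-0.037856=0.9626
k=7 load: inc=-0.037856, refl=-0.037856·0.739130=-0.0280; V=1.000452+-0.037856+-0.027981=0.9346
k=8 src: inc=-0.027981, refl=-0.027981·-0.500000=0.0140; V=0.962596+-0.027981+0.013990=0.9486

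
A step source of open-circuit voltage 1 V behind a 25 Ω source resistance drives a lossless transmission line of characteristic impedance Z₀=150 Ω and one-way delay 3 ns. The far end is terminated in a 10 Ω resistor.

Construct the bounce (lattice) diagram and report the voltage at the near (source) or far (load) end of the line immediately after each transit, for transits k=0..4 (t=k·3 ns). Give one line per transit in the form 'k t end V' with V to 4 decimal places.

0 0 source 0.8571
1 3 load 0.1071
2 6 source 0.6429
3 9 load 0.1741
4 12 source 0.5089

Γ_L=-0.875000, Γ_S=-0.714286; launch V₁=1·150/175=0.857143
k=0 src: V=0.8571
k=1 load: inc=0.857143, refl=0.857143·-0.875000=-0.7500; V=0.000000+0.857143+-0.750000=0.1071
k=2 src: inc=-0.750000, refl=-0.750000·-0.714286=0.5357; V=0.857143+-0.750000+0.535714=0.6429
k=3 load: inc=0.535714, refl=0.535714·-0.875000=-0.4688; V=0.107143+0.535714+-0.468750=0.1741
k=4 src: inc=-0.468750, refl=-0.468750·-0.714286=0.3348; V=0.642857+-0.468750+0.334821=0.5089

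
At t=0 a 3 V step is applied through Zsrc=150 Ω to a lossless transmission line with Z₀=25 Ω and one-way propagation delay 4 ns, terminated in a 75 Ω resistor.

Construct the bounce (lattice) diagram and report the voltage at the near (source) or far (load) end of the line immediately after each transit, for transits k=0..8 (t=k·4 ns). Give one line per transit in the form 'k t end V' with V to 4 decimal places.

0 0 source 0.4286
1 4 load 0.6429
2 8 source 0.7959
3 12 load 0.8724
4 16 source 0.9271
5 20 load 0.9544
6 24 source 0.9740
7 28 load 0.9837
8 32 source 0.9907

Γ_L=0.500000, Γ_S=0.714286; launch V₁=3·25/175=0.428571
k=0 src: V=0.4286
k=1 load: inc=0.428571, refl=0.428571·0.500000=0.2143; V=0.000000+0.428571+0.214286=0.6429
k=2 src: inc=0.214286, refl=0.214286·0.714286=0.1531; V=0.428571+0.214286+0.153061=0.7959
k=3 load: inc=0.153061, refl=0.153061·0.500000=0.0765; V=0.642857+0.153061+0.076531=0.8724
k=4 src: inc=0.076531, refl=0.076531·0.714286=0.0547; V=0.795918+0.076531+0.054665=0.9271
k=5 load: inc=0.054665, refl=0.054665·0.500000=0.0273; V=0.872449+0.054665+0.027332=0.9544
k=6 src: inc=0.027332, refl=0.027332·0.714286=0.0195; V=0.927114+0.027332+0.019523=0.9740
k=7 load: inc=0.019523, refl=0.019523·0.500000=0.0098; V=0.954446+0.019523+0.009762=0.9837
k=8 src: inc=0.009762, refl=0.009762·0.714286=0.0070; V=0.973969+0.009762+0.006973=0.9907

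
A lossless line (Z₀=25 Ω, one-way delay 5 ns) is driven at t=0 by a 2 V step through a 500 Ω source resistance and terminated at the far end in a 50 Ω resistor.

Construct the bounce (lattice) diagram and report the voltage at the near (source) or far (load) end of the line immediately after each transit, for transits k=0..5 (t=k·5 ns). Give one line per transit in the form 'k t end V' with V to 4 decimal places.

0 0 source 0.0952
1 5 load 0.1270
2 10 source 0.1557
3 15 load 0.1653
4 20 source 0.1739
5 25 load 0.1768

Γ_L=0.333333, Γ_S=0.904762; launch V₁=2·25/525=0.095238
k=0 src: V=0.0952
k=1 load: inc=0.095238, refl=0.095238·0.333333=0.0317; V=0.000000+0.095238+0.031746=0.1270
k=2 src: inc=0.031746, refl=0.031746·0.904762=0.0287; V=0.095238+0.031746+0.028723=0.1557
k=3 load: inc=0.028723, refl=0.028723·0.333333=0.0096; V=0.126984+0.028723+0.009574=0.1653
k=4 src: inc=0.009574, refl=0.009574·0.904762=0.0087; V=0.155707+0.009574+0.008662=0.1739
k=5 load: inc=0.008662, refl=0.008662·0.333333=0.0029; V=0.165281+0.008662+0.002887=0.1768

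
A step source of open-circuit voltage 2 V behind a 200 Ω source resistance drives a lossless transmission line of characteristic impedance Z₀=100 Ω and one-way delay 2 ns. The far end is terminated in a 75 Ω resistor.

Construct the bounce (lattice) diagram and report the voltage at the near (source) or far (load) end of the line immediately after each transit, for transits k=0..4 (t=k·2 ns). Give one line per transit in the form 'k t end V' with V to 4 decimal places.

0 0 source 0.6667
1 2 load 0.5714
2 4 source 0.5397
3 6 load 0.5442
4 8 source 0.5457

Γ_L=-0.142857, Γ_S=0.333333; launch V₁=2·100/300=0.666667
k=0 src: V=0.6667
k=1 load: inc=0.666667, refl=0.666667·-0.142857=-0.0952; V=0.000000+0.666667+-0.095238=0.5714
k=2 src: inc=-0.095238, refl=-0.095238·0.333333=-0.0317; V=0.666667+-0.095238+-0.031746=0.5397
k=3 load: inc=-0.031746, refl=-0.031746·-0.142857=0.0045; V=0.571429+-0.031746+0.004535=0.5442
k=4 src: inc=0.004535, refl=0.004535·0.333333=0.0015; V=0.539683+0.004535+0.001512=0.5457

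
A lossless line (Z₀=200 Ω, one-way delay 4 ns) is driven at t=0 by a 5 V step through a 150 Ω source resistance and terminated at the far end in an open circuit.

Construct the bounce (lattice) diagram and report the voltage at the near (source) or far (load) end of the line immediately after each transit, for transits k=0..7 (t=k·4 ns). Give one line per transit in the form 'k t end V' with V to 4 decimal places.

Γ_L=1.000000, Γ_S=-0.142857; launch V₁=5·200/350=2.857143
k=0 src: V=2.8571
k=1 load: inc=2.857143, refl=2.857143·1.000000=2.8571; V=0.000000+2.857143+2.857143=5.7143
k=2 src: inc=2.857143, refl=2.857143·-0.142857=-0.4082; V=2.857143+2.857143+-0.408163=5.3061
k=3 load: inc=-0.408163, refl=-0.408163·1.000000=-0.4082; V=5.714286+-0.408163+-0.408163=4.8980
k=4 src: inc=-0.408163, refl=-0.408163·-0.142857=0.0583; V=5.306122+-0.408163+0.058309=4.9563
k=5 load: inc=0.058309, refl=0.058309·1.000000=0.0583; V=4.897959+0.058309+0.058309=5.0146
k=6 src: inc=0.058309, refl=0.058309·-0.142857=-0.0083; V=4.956268+0.058309+-0.008330=5.0062
k=7 load: inc=-0.008330, refl=-0.008330·1.000000=-0.0083; V=5.014577+-0.008330+-0.008330=4.9979

0 0 source 2.8571
1 4 load 5.7143
2 8 source 5.3061
3 12 load 4.8980
4 16 source 4.9563
5 20 load 5.0146
6 24 source 5.0062
7 28 load 4.9979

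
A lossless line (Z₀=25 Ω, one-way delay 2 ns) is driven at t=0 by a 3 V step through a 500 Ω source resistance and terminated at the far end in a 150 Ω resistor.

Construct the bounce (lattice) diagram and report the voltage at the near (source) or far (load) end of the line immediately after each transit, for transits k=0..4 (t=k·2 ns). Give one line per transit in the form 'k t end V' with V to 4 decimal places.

0 0 source 0.1429
1 2 load 0.2449
2 4 source 0.3372
3 6 load 0.4032
4 8 source 0.4628

Γ_L=0.714286, Γ_S=0.904762; launch V₁=3·25/525=0.142857
k=0 src: V=0.1429
k=1 load: inc=0.142857, refl=0.142857·0.714286=0.1020; V=0.000000+0.142857+0.102041=0.2449
k=2 src: inc=0.102041, refl=0.102041·0.904762=0.0923; V=0.142857+0.102041+0.092323=0.3372
k=3 load: inc=0.092323, refl=0.092323·0.714286=0.0659; V=0.244898+0.092323+0.065945=0.4032
k=4 src: inc=0.065945, refl=0.065945·0.904762=0.0597; V=0.337221+0.065945+0.059664=0.4628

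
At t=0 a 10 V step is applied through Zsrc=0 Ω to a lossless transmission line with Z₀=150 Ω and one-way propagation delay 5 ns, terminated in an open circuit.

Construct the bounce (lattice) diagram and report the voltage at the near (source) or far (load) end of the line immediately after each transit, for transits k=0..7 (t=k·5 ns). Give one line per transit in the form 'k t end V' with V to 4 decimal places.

0 0 source 10.0000
1 5 load 20.0000
2 10 source 10.0000
3 15 load 0.0000
4 20 source 10.0000
5 25 load 20.0000
6 30 source 10.0000
7 35 load 0.0000

Γ_L=1.000000, Γ_S=-1.000000; launch V₁=10·150/150=10.000000
k=0 src: V=10.0000
k=1 load: inc=10.000000, refl=10.000000·1.000000=10.0000; V=0.000000+10.000000+10.000000=20.0000
k=2 src: inc=10.000000, refl=10.000000·-1.000000=-10.0000; V=10.000000+10.000000+-10.000000=10.0000
k=3 load: inc=-10.000000, refl=-10.000000·1.000000=-10.0000; V=20.000000+-10.000000+-10.000000=0.0000
k=4 src: inc=-10.000000, refl=-10.000000·-1.000000=10.0000; V=10.000000+-10.000000+10.000000=10.0000
k=5 load: inc=10.000000, refl=10.000000·1.000000=10.0000; V=0.000000+10.000000+10.000000=20.0000
k=6 src: inc=10.000000, refl=10.000000·-1.000000=-10.0000; V=10.000000+10.000000+-10.000000=10.0000
k=7 load: inc=-10.000000, refl=-10.000000·1.000000=-10.0000; V=20.000000+-10.000000+-10.000000=0.0000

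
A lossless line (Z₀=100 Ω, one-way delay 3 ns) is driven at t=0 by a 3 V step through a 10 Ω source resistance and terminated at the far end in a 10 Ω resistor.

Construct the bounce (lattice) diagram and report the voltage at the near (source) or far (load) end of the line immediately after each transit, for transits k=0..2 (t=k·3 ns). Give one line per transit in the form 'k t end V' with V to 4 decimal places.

0 0 source 2.7273
1 3 load 0.4959
2 6 source 2.3216

Γ_L=-0.818182, Γ_S=-0.818182; launch V₁=3·100/110=2.727273
k=0 src: V=2.7273
k=1 load: inc=2.727273, refl=2.727273·-0.818182=-2.2314; V=0.000000+2.727273+-2.231405=0.4959
k=2 src: inc=-2.231405, refl=-2.231405·-0.818182=1.8257; V=2.727273+-2.231405+1.825695=2.3216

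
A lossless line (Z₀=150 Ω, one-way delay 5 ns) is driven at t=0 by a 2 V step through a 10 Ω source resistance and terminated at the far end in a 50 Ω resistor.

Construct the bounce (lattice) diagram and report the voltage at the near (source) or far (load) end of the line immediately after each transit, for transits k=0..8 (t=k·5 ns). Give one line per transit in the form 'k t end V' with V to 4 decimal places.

0 0 source 1.8750
1 5 load 0.9375
2 10 source 1.7578
3 15 load 1.3477
4 20 source 1.7065
5 25 load 1.5271
6 30 source 1.6841
7 35 load 1.6056
8 40 source 1.6743

Γ_L=-0.500000, Γ_S=-0.875000; launch V₁=2·150/160=1.875000
k=0 src: V=1.8750
k=1 load: inc=1.875000, refl=1.875000·-0.500000=-0.9375; V=0.000000+1.875000+-0.937500=0.9375
k=2 src: inc=-0.937500, refl=-0.937500·-0.875000=0.8203; V=1.875000+-0.937500+0.820312=1.7578
k=3 load: inc=0.820312, refl=0.820312·-0.500000=-0.4102; V=0.937500+0.820312+-0.410156=1.3477
k=4 src: inc=-0.410156, refl=-0.410156·-0.875000=0.3589; V=1.757812+-0.410156+0.358887=1.7065
k=5 load: inc=0.358887, refl=0.358887·-0.500000=-0.1794; V=1.347656+0.358887+-0.179443=1.5271
k=6 src: inc=-0.179443, refl=-0.179443·-0.875000=0.1570; V=1.706543+-0.179443+0.157013=1.6841
k=7 load: inc=0.157013, refl=0.157013·-0.500000=-0.0785; V=1.527100+0.157013+-0.078506=1.6056
k=8 src: inc=-0.078506, refl=-0.078506·-0.875000=0.0687; V=1.684113+-0.078506+0.068693=1.6743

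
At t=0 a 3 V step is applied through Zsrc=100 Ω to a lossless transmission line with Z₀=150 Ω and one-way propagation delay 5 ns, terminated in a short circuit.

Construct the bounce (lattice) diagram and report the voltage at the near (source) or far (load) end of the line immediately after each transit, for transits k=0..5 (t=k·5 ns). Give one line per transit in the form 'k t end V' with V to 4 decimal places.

Γ_L=-1.000000, Γ_S=-0.200000; launch V₁=3·150/250=1.800000
k=0 src: V=1.8000
k=1 load: inc=1.800000, refl=1.800000·-1.000000=-1.8000; V=0.000000+1.800000+-1.800000=0.0000
k=2 src: inc=-1.800000, refl=-1.800000·-0.200000=0.3600; V=1.800000+-1.800000+0.360000=0.3600
k=3 load: inc=0.360000, refl=0.360000·-1.000000=-0.3600; V=0.000000+0.360000+-0.360000=0.0000
k=4 src: inc=-0.360000, refl=-0.360000·-0.200000=0.0720; V=0.360000+-0.360000+0.072000=0.0720
k=5 load: inc=0.072000, refl=0.072000·-1.000000=-0.0720; V=0.000000+0.072000+-0.072000=0.0000

0 0 source 1.8000
1 5 load 0.0000
2 10 source 0.3600
3 15 load 0.0000
4 20 source 0.0720
5 25 load 0.0000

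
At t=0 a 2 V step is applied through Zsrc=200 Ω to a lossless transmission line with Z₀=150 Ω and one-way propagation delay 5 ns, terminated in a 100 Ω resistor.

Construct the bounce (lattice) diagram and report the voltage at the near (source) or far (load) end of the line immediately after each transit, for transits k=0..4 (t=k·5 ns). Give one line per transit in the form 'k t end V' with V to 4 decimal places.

Γ_L=-0.200000, Γ_S=0.142857; launch V₁=2·150/350=0.857143
k=0 src: V=0.8571
k=1 load: inc=0.857143, refl=0.857143·-0.200000=-0.1714; V=0.000000+0.857143+-0.171429=0.6857
k=2 src: inc=-0.171429, refl=-0.171429·0.142857=-0.0245; V=0.857143+-0.171429+-0.024490=0.6612
k=3 load: inc=-0.024490, refl=-0.024490·-0.200000=0.0049; V=0.685714+-0.024490+0.004898=0.6661
k=4 src: inc=0.004898, refl=0.004898·0.142857=0.0007; V=0.661224+0.004898+0.000700=0.6668

0 0 source 0.8571
1 5 load 0.6857
2 10 source 0.6612
3 15 load 0.6661
4 20 source 0.6668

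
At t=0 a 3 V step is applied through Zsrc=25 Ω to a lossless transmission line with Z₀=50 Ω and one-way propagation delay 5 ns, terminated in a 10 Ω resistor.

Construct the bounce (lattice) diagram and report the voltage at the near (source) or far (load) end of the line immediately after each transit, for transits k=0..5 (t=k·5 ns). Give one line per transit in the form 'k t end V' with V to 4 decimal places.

0 0 source 2.0000
1 5 load 0.6667
2 10 source 1.1111
3 15 load 0.8148
4 20 source 0.9136
5 25 load 0.8477

Γ_L=-0.666667, Γ_S=-0.333333; launch V₁=3·50/75=2.000000
k=0 src: V=2.0000
k=1 load: inc=2.000000, refl=2.000000·-0.666667=-1.3333; V=0.000000+2.000000+-1.333333=0.6667
k=2 src: inc=-1.333333, refl=-1.333333·-0.333333=0.4444; V=2.000000+-1.333333+0.444444=1.1111
k=3 load: inc=0.444444, refl=0.444444·-0.666667=-0.2963; V=0.666667+0.444444+-0.296296=0.8148
k=4 src: inc=-0.296296, refl=-0.296296·-0.333333=0.0988; V=1.111111+-0.296296+0.098765=0.9136
k=5 load: inc=0.098765, refl=0.098765·-0.666667=-0.0658; V=0.814815+0.098765+-0.065844=0.8477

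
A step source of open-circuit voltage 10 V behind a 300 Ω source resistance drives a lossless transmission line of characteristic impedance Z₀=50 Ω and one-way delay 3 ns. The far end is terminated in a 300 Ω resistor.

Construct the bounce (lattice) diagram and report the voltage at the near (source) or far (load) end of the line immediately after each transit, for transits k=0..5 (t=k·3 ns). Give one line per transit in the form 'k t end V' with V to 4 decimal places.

0 0 source 1.4286
1 3 load 2.4490
2 6 source 3.1778
3 9 load 3.6985
4 12 source 4.0703
5 15 load 4.3359

Γ_L=0.714286, Γ_S=0.714286; launch V₁=10·50/350=1.428571
k=0 src: V=1.4286
k=1 load: inc=1.428571, refl=1.428571·0.714286=1.0204; V=0.000000+1.428571+1.020408=2.4490
k=2 src: inc=1.020408, refl=1.020408·0.714286=0.7289; V=1.428571+1.020408+0.728863=3.1778
k=3 load: inc=0.728863, refl=0.728863·0.714286=0.5206; V=2.448980+0.728863+0.520616=3.6985
k=4 src: inc=0.520616, refl=0.520616·0.714286=0.3719; V=3.177843+0.520616+0.371869=4.0703
k=5 load: inc=0.371869, refl=0.371869·0.714286=0.2656; V=3.698459+0.371869+0.265621=4.3359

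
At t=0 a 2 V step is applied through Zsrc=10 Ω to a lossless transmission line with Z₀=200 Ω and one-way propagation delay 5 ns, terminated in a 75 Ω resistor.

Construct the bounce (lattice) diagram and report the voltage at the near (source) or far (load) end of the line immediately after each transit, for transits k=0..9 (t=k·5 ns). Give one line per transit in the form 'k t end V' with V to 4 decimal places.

0 0 source 1.9048
1 5 load 1.0390
2 10 source 1.8223
3 15 load 1.4662
4 20 source 1.7884
5 25 load 1.6420
6 30 source 1.7744
7 35 load 1.7142
8 40 source 1.7687
9 45 load 1.7439

Γ_L=-0.454545, Γ_S=-0.904762; launch V₁=2·200/210=1.904762
k=0 src: V=1.9048
k=1 load: inc=1.904762, refl=1.904762·-0.454545=-0.8658; V=0.000000+1.904762+-0.865801=1.0390
k=2 src: inc=-0.865801, refl=-0.865801·-0.904762=0.7833; V=1.904762+-0.865801+0.783344=1.8223
k=3 load: inc=0.783344, refl=0.783344·-0.454545=-0.3561; V=1.038961+0.783344+-0.356065=1.4662
k=4 src: inc=-0.356065, refl=-0.356065·-0.904762=0.3222; V=1.822305+-0.356065+0.322154=1.7884
k=5 load: inc=0.322154, refl=0.322154·-0.454545=-0.1464; V=1.466239+0.322154+-0.146434=1.6420
k=6 src: inc=-0.146434, refl=-0.146434·-0.904762=0.1325; V=1.788394+-0.146434+0.132488=1.7744
k=7 load: inc=0.132488, refl=0.132488·-0.454545=-0.0602; V=1.641960+0.132488+-0.060222=1.7142
k=8 src: inc=-0.060222, refl=-0.060222·-0.904762=0.0545; V=1.774448+-0.060222+0.054486=1.7687
k=9 load: inc=0.054486, refl=0.054486·-0.454545=-0.0248; V=1.714226+0.054486+-0.024766=1.7439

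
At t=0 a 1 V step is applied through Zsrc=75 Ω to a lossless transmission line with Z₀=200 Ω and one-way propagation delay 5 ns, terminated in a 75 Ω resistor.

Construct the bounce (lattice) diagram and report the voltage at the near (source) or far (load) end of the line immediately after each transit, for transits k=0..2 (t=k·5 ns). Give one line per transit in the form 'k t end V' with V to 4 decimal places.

0 0 source 0.7273
1 5 load 0.3967
2 10 source 0.5470

Γ_L=-0.454545, Γ_S=-0.454545; launch V₁=1·200/275=0.727273
k=0 src: V=0.7273
k=1 load: inc=0.727273, refl=0.727273·-0.454545=-0.3306; V=0.000000+0.727273+-0.330579=0.3967
k=2 src: inc=-0.330579, refl=-0.330579·-0.454545=0.1503; V=0.727273+-0.330579+0.150263=0.5470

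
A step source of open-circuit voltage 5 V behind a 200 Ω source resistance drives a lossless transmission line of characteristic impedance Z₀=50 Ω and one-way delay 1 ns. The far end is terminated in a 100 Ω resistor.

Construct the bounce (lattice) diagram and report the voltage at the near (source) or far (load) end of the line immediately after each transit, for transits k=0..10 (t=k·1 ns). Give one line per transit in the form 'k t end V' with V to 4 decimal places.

0 0 source 1.0000
1 1 load 1.3333
2 2 source 1.5333
3 3 load 1.6000
4 4 source 1.6400
5 5 load 1.6533
6 6 source 1.6613
7 7 load 1.6640
8 8 source 1.6656
9 9 load 1.6661
10 10 source 1.6665

Γ_L=0.333333, Γ_S=0.600000; launch V₁=5·50/250=1.000000
k=0 src: V=1.0000
k=1 load: inc=1.000000, refl=1.000000·0.333333=0.3333; V=0.000000+1.000000+0.333333=1.3333
k=2 src: inc=0.333333, refl=0.333333·0.600000=0.2000; V=1.000000+0.333333+0.200000=1.5333
k=3 load: inc=0.200000, refl=0.200000·0.333333=0.0667; V=1.333333+0.200000+0.066667=1.6000
k=4 src: inc=0.066667, refl=0.066667·0.600000=0.0400; V=1.533333+0.066667+0.040000=1.6400
k=5 load: inc=0.040000, refl=0.040000·0.333333=0.0133; V=1.600000+0.040000+0.013333=1.6533
k=6 src: inc=0.013333, refl=0.013333·0.600000=0.0080; V=1.640000+0.013333+0.008000=1.6613
k=7 load: inc=0.008000, refl=0.008000·0.333333=0.0027; V=1.653333+0.008000+0.002667=1.6640
k=8 src: inc=0.002667, refl=0.002667·0.600000=0.0016; V=1.661333+0.002667+0.001600=1.6656
k=9 load: inc=0.001600, refl=0.001600·0.333333=0.0005; V=1.664000+0.001600+0.000533=1.6661
k=10 src: inc=0.000533, refl=0.000533·0.600000=0.0003; V=1.665600+0.000533+0.000320=1.6665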